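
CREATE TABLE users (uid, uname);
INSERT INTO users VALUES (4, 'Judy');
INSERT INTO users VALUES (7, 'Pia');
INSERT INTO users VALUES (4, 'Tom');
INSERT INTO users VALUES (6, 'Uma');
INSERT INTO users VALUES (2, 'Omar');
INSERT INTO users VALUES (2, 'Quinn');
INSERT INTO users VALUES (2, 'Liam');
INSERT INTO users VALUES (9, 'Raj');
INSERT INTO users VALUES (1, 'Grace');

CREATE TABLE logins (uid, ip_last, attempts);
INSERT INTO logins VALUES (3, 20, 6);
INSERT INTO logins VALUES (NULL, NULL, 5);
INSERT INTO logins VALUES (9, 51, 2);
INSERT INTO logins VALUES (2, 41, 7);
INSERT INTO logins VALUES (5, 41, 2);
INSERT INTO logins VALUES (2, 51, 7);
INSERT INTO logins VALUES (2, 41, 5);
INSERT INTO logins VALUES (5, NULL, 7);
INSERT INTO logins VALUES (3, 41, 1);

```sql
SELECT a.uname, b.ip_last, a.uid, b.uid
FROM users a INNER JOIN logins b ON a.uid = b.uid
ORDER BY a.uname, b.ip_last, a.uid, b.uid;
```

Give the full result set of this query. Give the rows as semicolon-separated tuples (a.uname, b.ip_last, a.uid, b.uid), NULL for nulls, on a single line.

(Liam, 41, 2, 2); (Liam, 41, 2, 2); (Liam, 51, 2, 2); (Omar, 41, 2, 2); (Omar, 41, 2, 2); (Omar, 51, 2, 2); (Quinn, 41, 2, 2); (Quinn, 41, 2, 2); (Quinn, 51, 2, 2); (Raj, 51, 9, 9)

INNER JOIN keeps only pairs where the ON condition holds.
Matching on a.uid = b.uid. A NULL in a compared column never satisfies the condition.
- a (uid=4) has no partner → excluded.
- a (uid=7) has no partner → excluded.
- a (uid=4) has no partner → excluded.
- a (uid=6) has no partner → excluded.
- a (uid=2) pairs with 3 row(s) of b.
- a (uid=2) pairs with 3 row(s) of b.
- a (uid=2) pairs with 3 row(s) of b.
- a (uid=9) pairs with 1 row(s) of b.
- a (uid=1) has no partner → excluded.
After projecting and ordering:
a.uname | b.ip_last | a.uid | b.uid
Liam | 41 | 2 | 2
Liam | 41 | 2 | 2
Liam | 51 | 2 | 2
Omar | 41 | 2 | 2
Omar | 41 | 2 | 2
Omar | 51 | 2 | 2
Quinn | 41 | 2 | 2
Quinn | 41 | 2 | 2
Quinn | 51 | 2 | 2
Raj | 51 | 9 | 9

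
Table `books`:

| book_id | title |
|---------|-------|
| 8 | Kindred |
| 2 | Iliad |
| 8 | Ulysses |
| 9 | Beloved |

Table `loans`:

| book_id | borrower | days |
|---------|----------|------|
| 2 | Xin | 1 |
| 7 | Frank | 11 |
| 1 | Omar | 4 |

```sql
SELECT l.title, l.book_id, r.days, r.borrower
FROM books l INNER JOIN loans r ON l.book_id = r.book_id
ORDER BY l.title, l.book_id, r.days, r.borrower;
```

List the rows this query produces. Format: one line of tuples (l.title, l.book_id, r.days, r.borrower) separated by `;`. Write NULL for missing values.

INNER JOIN keeps only pairs where the ON condition holds.
Matching on l.book_id = r.book_id.
- l row (book_id=8): no match → dropped.
- l row (book_id=2): matches 1 r row(s) → 1 output row(s).
- l row (book_id=8): no match → dropped.
- l row (book_id=9): no match → dropped.
After projecting and ordering:
l.title | l.book_id | r.days | r.borrower
Iliad | 2 | 1 | Xin

(Iliad, 2, 1, Xin)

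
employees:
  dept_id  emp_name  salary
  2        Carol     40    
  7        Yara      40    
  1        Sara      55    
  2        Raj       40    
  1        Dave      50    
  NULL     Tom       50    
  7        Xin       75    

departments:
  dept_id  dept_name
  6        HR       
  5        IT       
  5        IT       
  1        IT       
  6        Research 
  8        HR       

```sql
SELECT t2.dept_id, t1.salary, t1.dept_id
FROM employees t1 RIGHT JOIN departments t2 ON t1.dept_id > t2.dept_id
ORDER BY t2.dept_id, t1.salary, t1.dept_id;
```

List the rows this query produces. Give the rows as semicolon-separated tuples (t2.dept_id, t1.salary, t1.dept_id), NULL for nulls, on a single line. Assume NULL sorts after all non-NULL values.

(1, 40, 2); (1, 40, 2); (1, 40, 7); (1, 75, 7); (5, 40, 7); (5, 40, 7); (5, 75, 7); (5, 75, 7); (6, 40, 7); (6, 40, 7); (6, 75, 7); (6, 75, 7); (8, NULL, NULL)

RIGHT JOIN keeps every row from `departments`; unmatched rows get NULL for `employees`'s columns.
Matching on t1.dept_id > t2.dept_id. A NULL in a compared column never satisfies the condition.
Matched pairs: 12; unmatched t2 rows kept: 1.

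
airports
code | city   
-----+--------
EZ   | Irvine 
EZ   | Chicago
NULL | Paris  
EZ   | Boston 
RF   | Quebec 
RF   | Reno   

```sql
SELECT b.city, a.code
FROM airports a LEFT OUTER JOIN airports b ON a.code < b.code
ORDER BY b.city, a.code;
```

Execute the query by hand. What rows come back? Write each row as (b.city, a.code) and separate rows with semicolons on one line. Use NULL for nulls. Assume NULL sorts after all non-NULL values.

(Quebec, EZ); (Quebec, EZ); (Quebec, EZ); (Reno, EZ); (Reno, EZ); (Reno, EZ); (NULL, RF); (NULL, RF); (NULL, NULL)

LEFT JOIN keeps every row from `airports a`; unmatched rows get NULL for `airports b`'s columns.
Matching on a.code < b.code. A NULL in a compared column never satisfies the condition.
- a row (code=EZ): matches 2 b row(s) → 2 output row(s).
- a row (code=EZ): matches 2 b row(s) → 2 output row(s).
- a row (code=NULL): no match → kept, b columns NULL.
- a row (code=EZ): matches 2 b row(s) → 2 output row(s).
- a row (code=RF): no match → kept, b columns NULL.
- a row (code=RF): no match → kept, b columns NULL.
After projecting and ordering:
b.city | a.code
Quebec | EZ
Quebec | EZ
Quebec | EZ
Reno | EZ
Reno | EZ
Reno | EZ
NULL | RF
NULL | RF
NULL | NULL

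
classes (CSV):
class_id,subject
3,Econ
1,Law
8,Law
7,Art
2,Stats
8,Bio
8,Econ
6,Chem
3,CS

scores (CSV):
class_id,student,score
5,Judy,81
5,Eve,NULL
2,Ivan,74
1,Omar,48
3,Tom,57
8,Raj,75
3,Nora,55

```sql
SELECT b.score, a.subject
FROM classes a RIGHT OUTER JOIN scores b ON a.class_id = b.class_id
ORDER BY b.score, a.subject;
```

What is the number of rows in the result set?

11

RIGHT JOIN keeps every row from `scores`; unmatched rows get NULL for `classes`'s columns.
Matching on a.class_id = b.class_id.
Matched pairs: 9; unmatched b rows kept: 2.
Total: 9 matched + 2 padded = 11 rows.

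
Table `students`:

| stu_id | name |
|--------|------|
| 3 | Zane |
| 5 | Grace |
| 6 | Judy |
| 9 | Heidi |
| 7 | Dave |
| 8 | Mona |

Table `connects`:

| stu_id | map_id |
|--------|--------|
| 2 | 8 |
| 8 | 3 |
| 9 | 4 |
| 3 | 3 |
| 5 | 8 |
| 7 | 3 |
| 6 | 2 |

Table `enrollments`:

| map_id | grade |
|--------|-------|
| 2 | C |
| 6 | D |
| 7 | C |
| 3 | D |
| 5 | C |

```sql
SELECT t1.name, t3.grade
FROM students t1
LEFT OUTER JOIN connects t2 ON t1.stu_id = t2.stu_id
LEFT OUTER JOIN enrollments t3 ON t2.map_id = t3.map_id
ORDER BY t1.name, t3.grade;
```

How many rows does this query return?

6

Step 1 — t1 LEFT JOIN t2 on stu_id → 6 row(s).
Then LEFT JOIN `enrollments t3` on map_id: each of those 6 rows is kept; rows whose t2.map_id has no match in t3 get NULL for t3's columns.
Result: 6 row(s).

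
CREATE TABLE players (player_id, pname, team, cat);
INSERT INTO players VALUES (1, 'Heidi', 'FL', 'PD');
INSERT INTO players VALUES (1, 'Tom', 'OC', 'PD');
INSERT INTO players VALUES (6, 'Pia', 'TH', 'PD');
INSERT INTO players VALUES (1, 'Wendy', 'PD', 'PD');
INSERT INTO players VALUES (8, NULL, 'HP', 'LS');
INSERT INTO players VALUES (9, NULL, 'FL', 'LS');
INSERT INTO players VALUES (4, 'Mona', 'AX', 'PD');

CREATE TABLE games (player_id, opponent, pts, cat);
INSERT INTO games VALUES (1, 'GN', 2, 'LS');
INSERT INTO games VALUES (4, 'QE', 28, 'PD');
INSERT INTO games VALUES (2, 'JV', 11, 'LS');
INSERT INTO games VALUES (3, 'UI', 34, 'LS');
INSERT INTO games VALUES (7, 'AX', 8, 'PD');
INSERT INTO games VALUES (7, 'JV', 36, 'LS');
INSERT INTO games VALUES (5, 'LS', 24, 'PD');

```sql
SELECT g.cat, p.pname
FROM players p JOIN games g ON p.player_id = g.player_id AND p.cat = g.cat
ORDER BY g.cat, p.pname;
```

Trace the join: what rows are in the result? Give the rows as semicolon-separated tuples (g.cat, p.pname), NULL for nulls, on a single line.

(PD, Mona)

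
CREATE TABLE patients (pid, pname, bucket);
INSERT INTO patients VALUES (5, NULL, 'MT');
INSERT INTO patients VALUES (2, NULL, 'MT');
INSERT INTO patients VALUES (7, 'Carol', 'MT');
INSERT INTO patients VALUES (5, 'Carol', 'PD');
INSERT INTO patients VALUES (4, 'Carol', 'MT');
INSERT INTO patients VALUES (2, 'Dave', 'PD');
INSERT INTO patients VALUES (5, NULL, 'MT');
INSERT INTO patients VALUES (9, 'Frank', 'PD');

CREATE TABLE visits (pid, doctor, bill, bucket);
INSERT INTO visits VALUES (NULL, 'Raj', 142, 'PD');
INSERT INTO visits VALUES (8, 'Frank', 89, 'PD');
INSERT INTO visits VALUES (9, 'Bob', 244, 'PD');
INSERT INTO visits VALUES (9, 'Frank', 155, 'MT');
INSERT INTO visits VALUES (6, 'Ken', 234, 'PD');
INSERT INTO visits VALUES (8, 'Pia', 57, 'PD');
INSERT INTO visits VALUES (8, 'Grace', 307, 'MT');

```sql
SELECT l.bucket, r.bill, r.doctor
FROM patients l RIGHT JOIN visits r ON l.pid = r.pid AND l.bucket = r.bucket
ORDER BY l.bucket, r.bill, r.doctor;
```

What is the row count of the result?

RIGHT JOIN keeps every row from `visits`; unmatched rows get NULL for `patients`'s columns.
Matching on l.pid = r.pid AND l.bucket = r.bucket. A NULL in a compared column never satisfies the condition.
Matched pairs: 1; unmatched r rows kept: 6.
Total: 1 matched + 6 padded = 7 rows.

7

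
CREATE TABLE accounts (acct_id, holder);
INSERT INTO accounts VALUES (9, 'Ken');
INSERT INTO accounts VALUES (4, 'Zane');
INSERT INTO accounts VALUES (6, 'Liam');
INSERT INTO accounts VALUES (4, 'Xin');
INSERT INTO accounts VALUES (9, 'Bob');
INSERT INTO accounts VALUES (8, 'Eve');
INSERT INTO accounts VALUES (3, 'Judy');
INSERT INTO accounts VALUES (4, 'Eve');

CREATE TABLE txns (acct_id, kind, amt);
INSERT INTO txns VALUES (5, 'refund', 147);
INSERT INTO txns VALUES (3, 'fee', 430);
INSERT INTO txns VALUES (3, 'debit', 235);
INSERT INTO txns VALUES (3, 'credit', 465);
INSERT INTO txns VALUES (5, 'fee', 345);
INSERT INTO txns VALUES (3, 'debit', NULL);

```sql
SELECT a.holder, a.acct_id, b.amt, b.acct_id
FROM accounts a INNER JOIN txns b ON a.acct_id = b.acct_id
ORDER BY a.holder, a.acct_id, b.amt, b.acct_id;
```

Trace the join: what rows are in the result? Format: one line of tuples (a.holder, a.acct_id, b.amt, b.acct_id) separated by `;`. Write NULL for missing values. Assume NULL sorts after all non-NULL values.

INNER JOIN keeps only pairs where the ON condition holds.
Matching on a.acct_id = b.acct_id.
- acct_id=9: no matching b row, dropped.
- acct_id=4: no matching b row, dropped.
- acct_id=6: no matching b row, dropped.
- acct_id=4: no matching b row, dropped.
- acct_id=9: no matching b row, dropped.
- acct_id=8: no matching b row, dropped.
- acct_id=3: 4 matching b row(s), so 4 row(s) emitted.
- acct_id=4: no matching b row, dropped.
After projecting and ordering:
a.holder | a.acct_id | b.amt | b.acct_id
Judy | 3 | 235 | 3
Judy | 3 | 430 | 3
Judy | 3 | 465 | 3
Judy | 3 | NULL | 3

(Judy, 3, 235, 3); (Judy, 3, 430, 3); (Judy, 3, 465, 3); (Judy, 3, NULL, 3)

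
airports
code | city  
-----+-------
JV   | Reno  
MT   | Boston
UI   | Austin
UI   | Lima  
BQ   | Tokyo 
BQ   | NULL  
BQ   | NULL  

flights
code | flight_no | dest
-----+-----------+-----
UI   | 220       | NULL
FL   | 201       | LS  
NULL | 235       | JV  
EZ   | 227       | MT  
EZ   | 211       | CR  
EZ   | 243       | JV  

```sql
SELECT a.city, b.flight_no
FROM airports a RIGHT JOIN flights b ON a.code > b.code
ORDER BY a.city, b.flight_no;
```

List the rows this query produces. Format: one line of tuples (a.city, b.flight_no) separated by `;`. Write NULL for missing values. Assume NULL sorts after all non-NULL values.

RIGHT JOIN keeps every row from `flights`; unmatched rows get NULL for `airports`'s columns.
Matching on a.code > b.code. A NULL in a compared column never satisfies the condition.
Matched pairs: 16; unmatched b rows kept: 2.

(Austin, 201); (Austin, 211); (Austin, 227); (Austin, 243); (Boston, 201); (Boston, 211); (Boston, 227); (Boston, 243); (Lima, 201); (Lima, 211); (Lima, 227); (Lima, 243); (Reno, 201); (Reno, 211); (Reno, 227); (Reno, 243); (NULL, 220); (NULL, 235)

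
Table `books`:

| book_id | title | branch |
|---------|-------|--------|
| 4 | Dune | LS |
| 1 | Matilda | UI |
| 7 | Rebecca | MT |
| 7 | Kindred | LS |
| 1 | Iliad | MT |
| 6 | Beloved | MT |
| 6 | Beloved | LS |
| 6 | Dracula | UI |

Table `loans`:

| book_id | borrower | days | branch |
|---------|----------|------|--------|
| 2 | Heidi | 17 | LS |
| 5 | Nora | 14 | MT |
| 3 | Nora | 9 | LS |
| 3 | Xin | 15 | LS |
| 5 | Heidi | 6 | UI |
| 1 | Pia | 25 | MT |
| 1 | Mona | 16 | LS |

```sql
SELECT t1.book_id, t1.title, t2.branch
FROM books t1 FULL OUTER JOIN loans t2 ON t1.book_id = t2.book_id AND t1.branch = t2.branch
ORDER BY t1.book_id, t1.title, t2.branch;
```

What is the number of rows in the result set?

14

FULL OUTER JOIN keeps every row from both sides; unmatched rows get NULL for the other side's columns.
Matching on t1.book_id = t2.book_id AND t1.branch = t2.branch.
- t1 row (book_id=4, branch=LS): no match → kept, t2 columns NULL.
- t1 row (book_id=1, branch=UI): no match → kept, t2 columns NULL.
- t1 row (book_id=7, branch=MT): no match → kept, t2 columns NULL.
- t1 row (book_id=7, branch=LS): no match → kept, t2 columns NULL.
- t1 row (book_id=1, branch=MT): matches 1 t2 row(s) → 1 output row(s).
- t1 row (book_id=6, branch=MT): no match → kept, t2 columns NULL.
- t1 row (book_id=6, branch=LS): no match → kept, t2 columns NULL.
- t1 row (book_id=6, branch=UI): no match → kept, t2 columns NULL.
- 6 t2 row(s) had no t1 match → kept, t1 columns NULL.
Total: 1 matched + 13 padded = 14 rows.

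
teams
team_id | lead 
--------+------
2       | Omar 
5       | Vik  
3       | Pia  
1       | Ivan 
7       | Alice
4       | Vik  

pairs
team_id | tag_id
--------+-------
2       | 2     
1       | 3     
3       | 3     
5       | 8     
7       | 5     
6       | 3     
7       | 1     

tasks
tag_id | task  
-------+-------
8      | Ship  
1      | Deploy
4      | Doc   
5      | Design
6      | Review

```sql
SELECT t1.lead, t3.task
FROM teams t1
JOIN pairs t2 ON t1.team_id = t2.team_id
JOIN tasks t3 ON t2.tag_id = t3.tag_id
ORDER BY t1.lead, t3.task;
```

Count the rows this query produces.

Joins associate left-to-right: teams INNER JOIN pairs on team_id gives 6 intermediate row(s).
Then INNER JOIN `tasks t3` on tag_id: keep only rows whose t2.tag_id appears in t3.
Result: 3 row(s).

3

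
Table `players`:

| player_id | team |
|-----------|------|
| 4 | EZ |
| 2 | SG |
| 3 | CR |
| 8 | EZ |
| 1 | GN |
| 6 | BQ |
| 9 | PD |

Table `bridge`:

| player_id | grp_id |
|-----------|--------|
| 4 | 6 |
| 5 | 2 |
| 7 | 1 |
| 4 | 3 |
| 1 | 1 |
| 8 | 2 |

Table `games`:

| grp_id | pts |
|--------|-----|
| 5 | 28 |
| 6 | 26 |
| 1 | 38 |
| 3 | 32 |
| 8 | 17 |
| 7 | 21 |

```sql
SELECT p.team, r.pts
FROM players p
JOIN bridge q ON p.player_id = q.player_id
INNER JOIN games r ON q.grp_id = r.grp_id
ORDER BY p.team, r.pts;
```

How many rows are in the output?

Evaluate left to right. First `players p INNER JOIN bridge q` on player_id: 4 row(s).
Then INNER JOIN `games r` on grp_id: keep only rows whose q.grp_id appears in r.
Result: 3 row(s).

3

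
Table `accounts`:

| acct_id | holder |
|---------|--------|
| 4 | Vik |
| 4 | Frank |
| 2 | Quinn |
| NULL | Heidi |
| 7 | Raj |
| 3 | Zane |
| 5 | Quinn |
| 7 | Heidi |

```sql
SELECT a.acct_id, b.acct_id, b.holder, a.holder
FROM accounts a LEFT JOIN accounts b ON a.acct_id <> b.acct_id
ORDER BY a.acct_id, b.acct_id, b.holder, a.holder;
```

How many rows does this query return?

39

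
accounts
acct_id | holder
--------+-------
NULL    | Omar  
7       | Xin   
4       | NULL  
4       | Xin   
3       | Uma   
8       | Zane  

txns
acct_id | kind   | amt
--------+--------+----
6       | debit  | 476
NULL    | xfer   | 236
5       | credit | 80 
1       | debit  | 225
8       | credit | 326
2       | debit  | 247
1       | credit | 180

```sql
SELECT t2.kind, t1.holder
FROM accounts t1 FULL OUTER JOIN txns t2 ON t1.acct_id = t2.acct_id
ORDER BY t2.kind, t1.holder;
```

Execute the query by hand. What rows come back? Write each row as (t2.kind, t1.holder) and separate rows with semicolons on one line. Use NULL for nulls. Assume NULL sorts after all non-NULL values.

(credit, Zane); (credit, NULL); (credit, NULL); (debit, NULL); (debit, NULL); (debit, NULL); (xfer, NULL); (NULL, Omar); (NULL, Uma); (NULL, Xin); (NULL, Xin); (NULL, NULL)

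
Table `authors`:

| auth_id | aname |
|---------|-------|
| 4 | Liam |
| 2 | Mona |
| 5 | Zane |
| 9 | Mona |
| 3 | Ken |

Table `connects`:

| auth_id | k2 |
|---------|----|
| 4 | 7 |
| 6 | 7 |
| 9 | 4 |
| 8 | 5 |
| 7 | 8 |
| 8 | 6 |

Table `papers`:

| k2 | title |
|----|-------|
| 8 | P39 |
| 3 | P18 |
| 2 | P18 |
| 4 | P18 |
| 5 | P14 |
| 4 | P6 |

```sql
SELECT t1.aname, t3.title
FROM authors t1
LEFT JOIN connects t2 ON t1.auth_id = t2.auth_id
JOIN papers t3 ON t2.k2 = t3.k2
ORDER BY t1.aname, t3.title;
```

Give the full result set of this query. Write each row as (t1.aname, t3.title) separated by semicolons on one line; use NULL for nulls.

(Mona, P18); (Mona, P6)

Evaluate left to right. First `authors t1 LEFT JOIN connects t2` on auth_id: 5 row(s).
Then INNER JOIN `papers t3` on k2: keep only rows whose t2.k2 appears in t3.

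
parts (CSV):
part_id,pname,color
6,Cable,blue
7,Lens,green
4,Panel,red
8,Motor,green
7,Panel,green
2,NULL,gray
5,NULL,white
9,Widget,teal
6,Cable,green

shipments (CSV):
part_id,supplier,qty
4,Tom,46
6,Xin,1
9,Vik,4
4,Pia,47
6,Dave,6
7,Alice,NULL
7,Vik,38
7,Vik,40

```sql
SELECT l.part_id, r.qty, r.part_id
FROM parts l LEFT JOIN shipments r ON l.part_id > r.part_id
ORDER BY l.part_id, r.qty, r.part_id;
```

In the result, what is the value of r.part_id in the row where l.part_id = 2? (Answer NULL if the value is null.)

NULL

LEFT JOIN keeps every row from `parts`; unmatched rows get NULL for `shipments`'s columns.
Matching on l.part_id > r.part_id.
- l[0] part_id=6 → 2 match(es) in r → 2 row(s).
- l[1] part_id=7 → 4 match(es) in r → 4 row(s).
- l[2] part_id=4 → no match; kept with NULLs on the r side.
- l[3] part_id=8 → 7 match(es) in r → 7 row(s).
- l[4] part_id=7 → 4 match(es) in r → 4 row(s).
- l[5] part_id=2 → no match; kept with NULLs on the r side.
- l[6] part_id=5 → 2 match(es) in r → 2 row(s).
- l[7] part_id=9 → 7 match(es) in r → 7 row(s).
- l[8] part_id=6 → 2 match(es) in r → 2 row(s).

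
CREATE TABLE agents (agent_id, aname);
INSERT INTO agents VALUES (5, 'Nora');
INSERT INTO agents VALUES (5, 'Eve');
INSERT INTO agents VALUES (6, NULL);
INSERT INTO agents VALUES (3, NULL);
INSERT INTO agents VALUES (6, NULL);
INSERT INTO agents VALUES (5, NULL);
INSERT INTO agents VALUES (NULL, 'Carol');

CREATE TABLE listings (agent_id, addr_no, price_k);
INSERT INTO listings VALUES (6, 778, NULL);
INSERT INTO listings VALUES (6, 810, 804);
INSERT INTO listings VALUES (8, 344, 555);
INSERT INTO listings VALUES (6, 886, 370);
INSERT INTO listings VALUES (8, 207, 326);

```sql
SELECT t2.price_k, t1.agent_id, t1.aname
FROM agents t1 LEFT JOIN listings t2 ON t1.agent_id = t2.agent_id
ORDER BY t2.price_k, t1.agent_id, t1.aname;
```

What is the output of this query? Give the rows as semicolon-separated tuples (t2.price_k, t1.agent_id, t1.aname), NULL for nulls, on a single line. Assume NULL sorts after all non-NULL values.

(370, 6, NULL); (370, 6, NULL); (804, 6, NULL); (804, 6, NULL); (NULL, 3, NULL); (NULL, 5, Eve); (NULL, 5, Nora); (NULL, 5, NULL); (NULL, 6, NULL); (NULL, 6, NULL); (NULL, NULL, Carol)

LEFT JOIN keeps every row from `agents`; unmatched rows get NULL for `listings`'s columns.
Matching on t1.agent_id = t2.agent_id. A NULL in a compared column never satisfies the condition.
Matched pairs: 6; unmatched t1 rows kept: 5.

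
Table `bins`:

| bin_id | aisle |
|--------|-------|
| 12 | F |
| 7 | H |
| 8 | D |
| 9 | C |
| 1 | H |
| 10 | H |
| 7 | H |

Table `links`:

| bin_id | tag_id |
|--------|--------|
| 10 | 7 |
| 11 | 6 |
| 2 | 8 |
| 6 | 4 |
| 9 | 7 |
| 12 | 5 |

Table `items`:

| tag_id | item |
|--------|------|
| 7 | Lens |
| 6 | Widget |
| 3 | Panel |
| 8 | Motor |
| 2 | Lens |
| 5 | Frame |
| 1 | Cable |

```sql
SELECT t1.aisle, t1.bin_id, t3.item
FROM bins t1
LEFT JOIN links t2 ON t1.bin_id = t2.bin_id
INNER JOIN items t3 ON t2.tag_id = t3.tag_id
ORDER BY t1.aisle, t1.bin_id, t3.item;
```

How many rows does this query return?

Evaluate left to right. First `bins t1 LEFT JOIN links t2` on bin_id: 7 row(s).
Then INNER JOIN `items t3` on tag_id: keep only rows whose t2.tag_id appears in t3.
Result: 3 row(s).

3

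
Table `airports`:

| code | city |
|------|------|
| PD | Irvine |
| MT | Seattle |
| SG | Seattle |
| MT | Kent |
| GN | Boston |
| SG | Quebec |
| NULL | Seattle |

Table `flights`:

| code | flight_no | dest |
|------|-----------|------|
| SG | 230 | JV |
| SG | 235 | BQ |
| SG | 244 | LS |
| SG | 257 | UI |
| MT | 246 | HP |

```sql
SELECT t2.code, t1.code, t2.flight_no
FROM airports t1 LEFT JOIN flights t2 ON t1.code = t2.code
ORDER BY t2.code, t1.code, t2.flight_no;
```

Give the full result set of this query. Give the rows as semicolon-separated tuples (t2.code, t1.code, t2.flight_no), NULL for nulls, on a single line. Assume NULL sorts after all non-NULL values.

LEFT JOIN keeps every row from `airports`; unmatched rows get NULL for `flights`'s columns.
Matching on t1.code = t2.code. A NULL in a compared column never satisfies the condition.
Matched pairs: 10; unmatched t1 rows kept: 3.

(MT, MT, 246); (MT, MT, 246); (SG, SG, 230); (SG, SG, 230); (SG, SG, 235); (SG, SG, 235); (SG, SG, 244); (SG, SG, 244); (SG, SG, 257); (SG, SG, 257); (NULL, GN, NULL); (NULL, PD, NULL); (NULL, NULL, NULL)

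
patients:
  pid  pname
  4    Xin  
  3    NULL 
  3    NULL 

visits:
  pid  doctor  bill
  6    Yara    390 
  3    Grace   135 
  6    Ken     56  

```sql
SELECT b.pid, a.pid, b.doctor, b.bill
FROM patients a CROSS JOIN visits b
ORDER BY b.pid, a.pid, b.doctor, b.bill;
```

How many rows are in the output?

9

CROSS JOIN pairs every row of `patients` with every row of `visits`: 3 × 3 = 9 rows.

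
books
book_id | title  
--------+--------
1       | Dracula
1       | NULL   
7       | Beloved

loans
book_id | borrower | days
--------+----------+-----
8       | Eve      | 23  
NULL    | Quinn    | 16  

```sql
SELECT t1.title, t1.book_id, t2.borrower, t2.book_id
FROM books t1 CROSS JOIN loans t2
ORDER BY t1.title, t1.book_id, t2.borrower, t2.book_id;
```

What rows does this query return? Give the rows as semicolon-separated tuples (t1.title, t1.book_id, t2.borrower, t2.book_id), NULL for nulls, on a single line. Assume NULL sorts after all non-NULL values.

CROSS JOIN pairs every row of `books` with every row of `loans`: 3 × 2 = 6 rows.
After projecting and ordering:
t1.title | t1.book_id | t2.borrower | t2.book_id
Beloved | 7 | Eve | 8
Beloved | 7 | Quinn | NULL
Dracula | 1 | Eve | 8
Dracula | 1 | Quinn | NULL
NULL | 1 | Eve | 8
NULL | 1 | Quinn | NULL

(Beloved, 7, Eve, 8); (Beloved, 7, Quinn, NULL); (Dracula, 1, Eve, 8); (Dracula, 1, Quinn, NULL); (NULL, 1, Eve, 8); (NULL, 1, Quinn, NULL)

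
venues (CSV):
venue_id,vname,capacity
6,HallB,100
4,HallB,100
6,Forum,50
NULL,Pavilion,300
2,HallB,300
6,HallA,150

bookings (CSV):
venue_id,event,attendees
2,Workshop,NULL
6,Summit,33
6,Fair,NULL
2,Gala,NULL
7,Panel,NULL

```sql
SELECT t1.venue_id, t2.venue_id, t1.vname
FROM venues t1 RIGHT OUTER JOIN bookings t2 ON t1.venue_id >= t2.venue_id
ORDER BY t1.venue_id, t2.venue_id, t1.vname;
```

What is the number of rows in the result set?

17

RIGHT JOIN keeps every row from `bookings`; unmatched rows get NULL for `venues`'s columns.
Matching on t1.venue_id >= t2.venue_id. A NULL in a compared column never satisfies the condition.
- venue_id=6: 4 matching t2 row(s), so 4 row(s) emitted.
- venue_id=4: 2 matching t2 row(s), so 2 row(s) emitted.
- venue_id=6: 4 matching t2 row(s), so 4 row(s) emitted.
- venue_id=NULL: no matching t2 row.
- venue_id=2: 2 matching t2 row(s), so 2 row(s) emitted.
- venue_id=6: 4 matching t2 row(s), so 4 row(s) emitted.
- plus 1 unmatched t2 row(s), each kept with NULL t1 columns.
Total: 16 matched + 1 padded = 17 rows.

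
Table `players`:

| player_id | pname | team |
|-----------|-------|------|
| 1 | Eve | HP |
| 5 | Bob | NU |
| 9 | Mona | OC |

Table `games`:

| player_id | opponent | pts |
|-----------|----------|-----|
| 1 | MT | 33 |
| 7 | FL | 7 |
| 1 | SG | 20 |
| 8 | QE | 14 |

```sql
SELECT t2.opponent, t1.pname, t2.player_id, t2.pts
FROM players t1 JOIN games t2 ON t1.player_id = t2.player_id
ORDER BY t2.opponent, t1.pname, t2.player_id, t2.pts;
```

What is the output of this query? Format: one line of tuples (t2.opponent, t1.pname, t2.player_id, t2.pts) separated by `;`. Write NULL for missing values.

(MT, Eve, 1, 33); (SG, Eve, 1, 20)

INNER JOIN keeps only pairs where the ON condition holds.
Matching on t1.player_id = t2.player_id.
- t1[0] player_id=1 → 2 match(es) in t2 → 2 row(s).
- t1[1] player_id=5 → no match; dropped.
- t1[2] player_id=9 → no match; dropped.
After projecting and ordering:
t2.opponent | t1.pname | t2.player_id | t2.pts
MT | Eve | 1 | 33
SG | Eve | 1 | 20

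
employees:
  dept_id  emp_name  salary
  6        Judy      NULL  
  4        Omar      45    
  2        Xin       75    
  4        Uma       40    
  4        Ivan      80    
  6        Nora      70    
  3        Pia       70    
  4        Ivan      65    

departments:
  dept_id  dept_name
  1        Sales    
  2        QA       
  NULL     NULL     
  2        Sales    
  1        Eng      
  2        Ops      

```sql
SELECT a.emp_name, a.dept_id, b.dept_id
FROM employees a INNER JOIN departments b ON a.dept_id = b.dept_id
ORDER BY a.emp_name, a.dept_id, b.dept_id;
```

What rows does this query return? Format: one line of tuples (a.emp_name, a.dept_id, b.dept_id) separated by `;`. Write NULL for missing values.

(Xin, 2, 2); (Xin, 2, 2); (Xin, 2, 2)

INNER JOIN keeps only pairs where the ON condition holds.
Matching on a.dept_id = b.dept_id. A NULL in a compared column never satisfies the condition.
Matched pairs: 3.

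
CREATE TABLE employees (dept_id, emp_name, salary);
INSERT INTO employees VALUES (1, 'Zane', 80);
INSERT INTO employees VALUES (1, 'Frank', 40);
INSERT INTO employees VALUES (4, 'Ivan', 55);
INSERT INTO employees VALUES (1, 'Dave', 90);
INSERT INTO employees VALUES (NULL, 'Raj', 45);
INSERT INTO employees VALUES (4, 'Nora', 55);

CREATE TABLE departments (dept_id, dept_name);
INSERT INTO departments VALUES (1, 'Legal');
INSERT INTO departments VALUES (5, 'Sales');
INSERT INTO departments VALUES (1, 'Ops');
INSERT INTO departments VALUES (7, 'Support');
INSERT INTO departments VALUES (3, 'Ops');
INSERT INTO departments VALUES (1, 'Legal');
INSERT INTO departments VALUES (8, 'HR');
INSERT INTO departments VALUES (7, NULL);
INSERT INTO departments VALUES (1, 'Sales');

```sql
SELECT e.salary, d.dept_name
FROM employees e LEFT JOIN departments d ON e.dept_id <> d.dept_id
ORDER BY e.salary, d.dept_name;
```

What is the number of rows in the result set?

34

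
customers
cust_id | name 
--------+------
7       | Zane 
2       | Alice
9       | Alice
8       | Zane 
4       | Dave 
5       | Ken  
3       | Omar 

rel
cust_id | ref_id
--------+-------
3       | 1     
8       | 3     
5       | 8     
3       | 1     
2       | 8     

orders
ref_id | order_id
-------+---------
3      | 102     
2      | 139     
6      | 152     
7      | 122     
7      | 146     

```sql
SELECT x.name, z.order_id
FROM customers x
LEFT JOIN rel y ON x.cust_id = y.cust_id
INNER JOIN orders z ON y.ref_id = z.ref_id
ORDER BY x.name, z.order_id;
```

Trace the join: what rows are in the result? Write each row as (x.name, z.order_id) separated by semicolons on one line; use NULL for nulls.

Step 1 — x LEFT JOIN y on cust_id → 8 row(s).
Then INNER JOIN `orders z` on ref_id: keep only rows whose y.ref_id appears in z.

(Zane, 102)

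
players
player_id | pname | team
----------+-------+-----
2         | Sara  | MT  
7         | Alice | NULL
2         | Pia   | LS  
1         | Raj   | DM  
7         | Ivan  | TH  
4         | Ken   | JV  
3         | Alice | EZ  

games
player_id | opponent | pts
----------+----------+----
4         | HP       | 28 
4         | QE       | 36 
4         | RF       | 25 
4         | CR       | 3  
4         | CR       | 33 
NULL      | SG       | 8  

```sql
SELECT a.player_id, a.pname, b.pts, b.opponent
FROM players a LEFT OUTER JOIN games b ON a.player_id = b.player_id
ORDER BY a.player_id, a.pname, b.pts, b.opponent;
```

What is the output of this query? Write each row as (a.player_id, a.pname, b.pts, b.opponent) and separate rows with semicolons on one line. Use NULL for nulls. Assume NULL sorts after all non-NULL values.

LEFT JOIN keeps every row from `players`; unmatched rows get NULL for `games`'s columns.
Matching on a.player_id = b.player_id. A NULL in a compared column never satisfies the condition.
- a[0] player_id=2 → no match; kept with NULLs on the b side.
- a[1] player_id=7 → no match; kept with NULLs on the b side.
- a[2] player_id=2 → no match; kept with NULLs on the b side.
- a[3] player_id=1 → no match; kept with NULLs on the b side.
- a[4] player_id=7 → no match; kept with NULLs on the b side.
- a[5] player_id=4 → 5 match(es) in b → 5 row(s).
- a[6] player_id=3 → no match; kept with NULLs on the b side.

(1, Raj, NULL, NULL); (2, Pia, NULL, NULL); (2, Sara, NULL, NULL); (3, Alice, NULL, NULL); (4, Ken, 3, CR); (4, Ken, 25, RF); (4, Ken, 28, HP); (4, Ken, 33, CR); (4, Ken, 36, QE); (7, Alice, NULL, NULL); (7, Ivan, NULL, NULL)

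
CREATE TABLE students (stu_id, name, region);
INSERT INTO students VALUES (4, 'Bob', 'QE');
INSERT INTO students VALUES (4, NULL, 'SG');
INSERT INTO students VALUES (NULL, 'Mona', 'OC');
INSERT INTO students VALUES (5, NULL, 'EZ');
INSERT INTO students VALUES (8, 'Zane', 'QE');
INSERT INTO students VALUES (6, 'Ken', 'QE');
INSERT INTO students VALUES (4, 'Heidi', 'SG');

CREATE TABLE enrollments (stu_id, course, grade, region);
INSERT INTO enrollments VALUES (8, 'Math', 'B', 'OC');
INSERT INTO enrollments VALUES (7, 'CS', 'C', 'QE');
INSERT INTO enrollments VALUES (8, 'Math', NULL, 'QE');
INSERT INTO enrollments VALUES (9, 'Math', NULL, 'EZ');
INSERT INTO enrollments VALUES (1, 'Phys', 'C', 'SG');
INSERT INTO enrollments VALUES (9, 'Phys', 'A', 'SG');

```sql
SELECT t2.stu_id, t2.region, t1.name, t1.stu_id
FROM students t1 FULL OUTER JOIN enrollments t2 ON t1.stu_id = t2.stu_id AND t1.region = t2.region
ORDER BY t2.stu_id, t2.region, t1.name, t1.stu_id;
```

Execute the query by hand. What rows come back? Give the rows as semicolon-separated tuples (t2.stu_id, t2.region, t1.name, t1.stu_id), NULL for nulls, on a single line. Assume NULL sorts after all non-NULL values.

(1, SG, NULL, NULL); (7, QE, NULL, NULL); (8, OC, NULL, NULL); (8, QE, Zane, 8); (9, EZ, NULL, NULL); (9, SG, NULL, NULL); (NULL, NULL, Bob, 4); (NULL, NULL, Heidi, 4); (NULL, NULL, Ken, 6); (NULL, NULL, Mona, NULL); (NULL, NULL, NULL, 4); (NULL, NULL, NULL, 5)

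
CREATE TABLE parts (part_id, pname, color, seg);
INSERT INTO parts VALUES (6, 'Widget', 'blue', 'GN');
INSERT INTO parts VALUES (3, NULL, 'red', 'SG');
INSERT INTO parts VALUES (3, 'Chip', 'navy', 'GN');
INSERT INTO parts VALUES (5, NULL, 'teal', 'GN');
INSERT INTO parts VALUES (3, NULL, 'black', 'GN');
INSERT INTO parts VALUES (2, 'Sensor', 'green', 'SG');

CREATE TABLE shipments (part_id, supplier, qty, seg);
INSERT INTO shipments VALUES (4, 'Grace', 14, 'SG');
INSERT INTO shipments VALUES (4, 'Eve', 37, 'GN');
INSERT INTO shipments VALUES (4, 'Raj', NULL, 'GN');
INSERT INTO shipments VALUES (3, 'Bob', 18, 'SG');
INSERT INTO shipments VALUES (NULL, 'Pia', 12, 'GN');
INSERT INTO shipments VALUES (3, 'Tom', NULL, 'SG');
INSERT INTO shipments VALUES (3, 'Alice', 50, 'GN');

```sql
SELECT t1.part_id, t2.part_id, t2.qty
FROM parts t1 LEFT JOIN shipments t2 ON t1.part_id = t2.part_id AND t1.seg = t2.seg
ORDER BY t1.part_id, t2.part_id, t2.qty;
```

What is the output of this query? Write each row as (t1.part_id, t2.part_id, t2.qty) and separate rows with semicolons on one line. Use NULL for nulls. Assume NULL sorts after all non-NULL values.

(2, NULL, NULL); (3, 3, 18); (3, 3, 50); (3, 3, 50); (3, 3, NULL); (5, NULL, NULL); (6, NULL, NULL)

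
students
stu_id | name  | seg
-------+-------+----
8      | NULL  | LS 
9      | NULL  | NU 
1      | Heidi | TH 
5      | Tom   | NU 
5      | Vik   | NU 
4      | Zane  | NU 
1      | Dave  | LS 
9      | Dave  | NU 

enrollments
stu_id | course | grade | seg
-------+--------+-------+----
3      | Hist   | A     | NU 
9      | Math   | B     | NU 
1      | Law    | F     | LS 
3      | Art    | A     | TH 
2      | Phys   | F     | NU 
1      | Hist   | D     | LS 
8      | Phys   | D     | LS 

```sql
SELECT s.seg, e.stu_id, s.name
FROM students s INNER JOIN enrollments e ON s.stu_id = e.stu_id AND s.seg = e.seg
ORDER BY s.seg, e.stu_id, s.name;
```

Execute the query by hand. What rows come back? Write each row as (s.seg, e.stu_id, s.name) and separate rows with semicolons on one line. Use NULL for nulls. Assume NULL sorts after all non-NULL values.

INNER JOIN keeps only pairs where the ON condition holds.
Matching on s.stu_id = e.stu_id AND s.seg = e.seg.
- s[0] stu_id=8, seg=LS → 1 match(es) in e → 1 row(s).
- s[1] stu_id=9, seg=NU → 1 match(es) in e → 1 row(s).
- s[2] stu_id=1, seg=TH → no match; dropped.
- s[3] stu_id=5, seg=NU → no match; dropped.
- s[4] stu_id=5, seg=NU → no match; dropped.
- s[5] stu_id=4, seg=NU → no match; dropped.
- s[6] stu_id=1, seg=LS → 2 match(es) in e → 2 row(s).
- s[7] stu_id=9, seg=NU → 1 match(es) in e → 1 row(s).
After projecting and ordering:
s.seg | e.stu_id | s.name
LS | 1 | Dave
LS | 1 | Dave
LS | 8 | NULL
NU | 9 | Dave
NU | 9 | NULL

(LS, 1, Dave); (LS, 1, Dave); (LS, 8, NULL); (NU, 9, Dave); (NU, 9, NULL)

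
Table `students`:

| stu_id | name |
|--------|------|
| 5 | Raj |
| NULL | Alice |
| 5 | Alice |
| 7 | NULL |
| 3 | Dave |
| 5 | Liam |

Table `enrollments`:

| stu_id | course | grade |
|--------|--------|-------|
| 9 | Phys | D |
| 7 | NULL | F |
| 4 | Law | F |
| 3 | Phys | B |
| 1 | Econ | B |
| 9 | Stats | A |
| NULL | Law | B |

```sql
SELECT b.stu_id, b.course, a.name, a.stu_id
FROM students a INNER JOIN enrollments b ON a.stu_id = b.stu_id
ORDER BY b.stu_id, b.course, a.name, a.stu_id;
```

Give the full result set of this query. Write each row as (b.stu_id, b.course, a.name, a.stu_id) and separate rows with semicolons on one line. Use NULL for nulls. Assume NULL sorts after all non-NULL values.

(3, Phys, Dave, 3); (7, NULL, NULL, 7)

INNER JOIN keeps only pairs where the ON condition holds.
Matching on a.stu_id = b.stu_id. A NULL in a compared column never satisfies the condition.
- a row (stu_id=5): no match → dropped.
- a row (stu_id=NULL): no match → dropped.
- a row (stu_id=5): no match → dropped.
- a row (stu_id=7): matches 1 b row(s) → 1 output row(s).
- a row (stu_id=3): matches 1 b row(s) → 1 output row(s).
- a row (stu_id=5): no match → dropped.
After projecting and ordering:
b.stu_id | b.course | a.name | a.stu_id
3 | Phys | Dave | 3
7 | NULL | NULL | 7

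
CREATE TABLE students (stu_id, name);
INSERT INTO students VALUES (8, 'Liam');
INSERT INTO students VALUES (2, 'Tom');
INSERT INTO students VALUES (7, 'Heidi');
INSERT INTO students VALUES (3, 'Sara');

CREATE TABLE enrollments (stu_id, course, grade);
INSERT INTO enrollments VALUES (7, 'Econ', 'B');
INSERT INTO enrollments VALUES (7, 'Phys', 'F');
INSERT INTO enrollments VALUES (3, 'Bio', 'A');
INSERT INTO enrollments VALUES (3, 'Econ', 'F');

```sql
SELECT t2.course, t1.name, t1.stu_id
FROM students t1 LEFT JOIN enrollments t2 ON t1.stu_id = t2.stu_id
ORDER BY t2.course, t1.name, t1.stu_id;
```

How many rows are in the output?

LEFT JOIN keeps every row from `students`; unmatched rows get NULL for `enrollments`'s columns.
Matching on t1.stu_id = t2.stu_id.
Matched pairs: 4; unmatched t1 rows kept: 2.
Total: 4 matched + 2 padded = 6 rows.

6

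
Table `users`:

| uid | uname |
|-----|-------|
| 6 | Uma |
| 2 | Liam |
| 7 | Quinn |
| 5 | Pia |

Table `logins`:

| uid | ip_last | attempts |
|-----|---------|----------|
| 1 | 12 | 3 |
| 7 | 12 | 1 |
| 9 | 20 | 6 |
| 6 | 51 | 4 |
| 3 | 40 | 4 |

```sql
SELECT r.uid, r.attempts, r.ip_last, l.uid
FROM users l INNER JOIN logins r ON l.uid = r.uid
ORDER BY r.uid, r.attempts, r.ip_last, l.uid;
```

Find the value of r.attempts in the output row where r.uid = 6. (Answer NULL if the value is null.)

4

INNER JOIN keeps only pairs where the ON condition holds.
Matching on l.uid = r.uid.
Matched pairs: 2.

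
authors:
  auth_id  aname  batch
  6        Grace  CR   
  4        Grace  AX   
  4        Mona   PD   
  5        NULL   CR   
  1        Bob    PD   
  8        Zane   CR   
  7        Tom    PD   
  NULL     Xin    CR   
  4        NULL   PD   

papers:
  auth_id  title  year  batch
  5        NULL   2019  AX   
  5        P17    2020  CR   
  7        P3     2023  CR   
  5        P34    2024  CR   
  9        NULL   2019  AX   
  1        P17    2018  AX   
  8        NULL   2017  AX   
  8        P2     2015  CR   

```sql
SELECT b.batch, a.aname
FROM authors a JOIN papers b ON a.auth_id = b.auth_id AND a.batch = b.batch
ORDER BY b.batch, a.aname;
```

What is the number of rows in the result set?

INNER JOIN keeps only pairs where the ON condition holds.
Matching on a.auth_id = b.auth_id AND a.batch = b.batch. A NULL in a compared column never satisfies the condition.
Matched pairs: 3.
Total: 3 rows.

3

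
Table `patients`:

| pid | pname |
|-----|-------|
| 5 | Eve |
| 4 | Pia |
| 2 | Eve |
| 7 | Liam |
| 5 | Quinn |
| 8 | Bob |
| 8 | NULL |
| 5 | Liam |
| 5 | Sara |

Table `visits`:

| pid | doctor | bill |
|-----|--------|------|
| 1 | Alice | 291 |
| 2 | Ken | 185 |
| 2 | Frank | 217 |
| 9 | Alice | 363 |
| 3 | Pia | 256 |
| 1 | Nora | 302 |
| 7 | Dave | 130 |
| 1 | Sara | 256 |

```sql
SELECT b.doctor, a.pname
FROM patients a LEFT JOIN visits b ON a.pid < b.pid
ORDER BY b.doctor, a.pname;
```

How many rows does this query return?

LEFT JOIN keeps every row from `patients`; unmatched rows get NULL for `visits`'s columns.
Matching on a.pid < b.pid.
Matched pairs: 16; unmatched a rows kept: 0.
Total: 16 rows.

16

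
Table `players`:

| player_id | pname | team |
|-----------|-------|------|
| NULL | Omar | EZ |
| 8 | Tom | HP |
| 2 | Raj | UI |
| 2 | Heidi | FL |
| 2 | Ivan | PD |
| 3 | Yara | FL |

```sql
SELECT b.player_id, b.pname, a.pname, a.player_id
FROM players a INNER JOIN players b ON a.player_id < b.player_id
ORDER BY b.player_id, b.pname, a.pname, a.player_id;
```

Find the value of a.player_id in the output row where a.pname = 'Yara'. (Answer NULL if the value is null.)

3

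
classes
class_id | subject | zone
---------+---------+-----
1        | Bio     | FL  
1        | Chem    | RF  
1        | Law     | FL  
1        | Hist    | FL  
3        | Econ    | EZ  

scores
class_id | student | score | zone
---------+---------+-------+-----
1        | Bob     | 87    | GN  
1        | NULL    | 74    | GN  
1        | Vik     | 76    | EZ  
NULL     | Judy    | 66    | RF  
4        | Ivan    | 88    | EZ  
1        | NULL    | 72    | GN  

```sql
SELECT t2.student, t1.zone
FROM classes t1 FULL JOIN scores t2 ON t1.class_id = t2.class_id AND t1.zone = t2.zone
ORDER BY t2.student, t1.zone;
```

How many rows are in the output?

FULL OUTER JOIN keeps every row from both sides; unmatched rows get NULL for the other side's columns.
Matching on t1.class_id = t2.class_id AND t1.zone = t2.zone. A NULL in a compared column never satisfies the condition.
Matched pairs: 0; unmatched t1 rows kept: 5; unmatched t2 rows kept: 6.
Total: 0 matched + 11 padded = 11 rows.

11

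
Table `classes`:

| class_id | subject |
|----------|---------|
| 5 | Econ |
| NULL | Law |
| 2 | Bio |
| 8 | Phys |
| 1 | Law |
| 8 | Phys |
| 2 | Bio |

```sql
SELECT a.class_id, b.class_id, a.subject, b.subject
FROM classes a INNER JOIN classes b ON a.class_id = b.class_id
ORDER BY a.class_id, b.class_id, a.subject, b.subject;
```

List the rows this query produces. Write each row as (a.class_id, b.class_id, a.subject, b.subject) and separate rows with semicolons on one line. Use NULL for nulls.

INNER JOIN keeps only pairs where the ON condition holds.
Matching on a.class_id = b.class_id. A NULL in a compared column never satisfies the condition.
- a row (class_id=5): matches 1 b row(s) → 1 output row(s).
- a row (class_id=NULL): no match → dropped.
- a row (class_id=2): matches 2 b row(s) → 2 output row(s).
- a row (class_id=8): matches 2 b row(s) → 2 output row(s).
- a row (class_id=1): matches 1 b row(s) → 1 output row(s).
- a row (class_id=8): matches 2 b row(s) → 2 output row(s).
- a row (class_id=2): matches 2 b row(s) → 2 output row(s).
After projecting and ordering:
a.class_id | b.class_id | a.subject | b.subject
1 | 1 | Law | Law
2 | 2 | Bio | Bio
2 | 2 | Bio | Bio
2 | 2 | Bio | Bio
2 | 2 | Bio | Bio
5 | 5 | Econ | Econ
8 | 8 | Phys | Phys
8 | 8 | Phys | Phys
8 | 8 | Phys | Phys
8 | 8 | Phys | Phys

(1, 1, Law, Law); (2, 2, Bio, Bio); (2, 2, Bio, Bio); (2, 2, Bio, Bio); (2, 2, Bio, Bio); (5, 5, Econ, Econ); (8, 8, Phys, Phys); (8, 8, Phys, Phys); (8, 8, Phys, Phys); (8, 8, Phys, Phys)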